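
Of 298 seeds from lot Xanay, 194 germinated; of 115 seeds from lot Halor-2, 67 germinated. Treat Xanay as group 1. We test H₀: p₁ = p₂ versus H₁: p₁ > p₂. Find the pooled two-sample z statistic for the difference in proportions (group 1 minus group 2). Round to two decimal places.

z = 1.29

p̂₁ = 194/298 = 0.6510, p̂₂ = 67/115 = 0.5826.
Pooled p̂ = (194+67)/(298+115) = 261/413 = 0.6320.
SE = √(0.232586 × 0.0120514) = 0.0529.
z = (0.6510 − 0.5826)/0.0529 = 0.0684/0.0529 = 1.29.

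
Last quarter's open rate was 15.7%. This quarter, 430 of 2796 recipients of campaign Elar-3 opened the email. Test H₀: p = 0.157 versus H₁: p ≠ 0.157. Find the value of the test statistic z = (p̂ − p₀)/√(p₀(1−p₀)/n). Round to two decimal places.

z = -0.47

p̂ = 430/2796 ≈ 0.15379.
Standard error under H₀: √(0.157×0.843/2796) = 0.00688.
z = (0.15379 − 0.157)/0.00688 = -0.00321/0.00688 = -0.47.
p-value = 2·P(Z > 0.466) ≈ 0.6409.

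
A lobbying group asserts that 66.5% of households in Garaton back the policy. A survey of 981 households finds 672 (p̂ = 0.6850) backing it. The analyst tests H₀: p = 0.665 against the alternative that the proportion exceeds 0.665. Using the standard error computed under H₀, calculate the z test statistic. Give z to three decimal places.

p̂ = 672/981 = 0.68502.
Standard error under H₀: √(0.665×0.335/981) = 0.01507.
z = (0.68502 − 0.665)/0.01507 = 0.02002/0.01507 = 1.328.
p-value = P(Z > 1.328) ≈ 0.0921.

z = 1.328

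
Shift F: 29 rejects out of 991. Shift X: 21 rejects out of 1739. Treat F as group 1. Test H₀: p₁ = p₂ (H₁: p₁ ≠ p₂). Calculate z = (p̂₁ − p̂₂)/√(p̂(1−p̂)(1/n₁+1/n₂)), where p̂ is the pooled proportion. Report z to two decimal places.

p̂₁ = 29/991 = 0.02926, p̂₂ = 21/1739 = 0.01208.
Pooled p̂ = (29+21)/(991+1739) = 50/2730 = 0.01832.
SE = √(p̂(1−p̂)(1/n₁+1/n₂)) = √(0.01832·0.98168·0.00158412) = √(2.84819e-05) = 0.00534.
z = (0.02926 − 0.01208)/0.00534 = 0.01718/0.00534 = 3.22.
p-value = 2·P(Z > 3.221) ≈ 0.0013.

z = 3.22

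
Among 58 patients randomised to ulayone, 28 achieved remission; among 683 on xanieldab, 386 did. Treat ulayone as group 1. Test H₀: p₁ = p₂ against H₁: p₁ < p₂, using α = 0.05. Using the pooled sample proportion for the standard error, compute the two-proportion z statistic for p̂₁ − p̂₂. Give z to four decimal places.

p̂₁ = 28/58 = 0.482759, p̂₂ = 386/683 = 0.565154.
Pooled p̂ = (28+386)/(58+683) = 414/741 = 0.558704.
SE = √(p̂(1−p̂)(1/n₁+1/n₂)) = √(0.558704·0.441296·0.0187055) = √(0.00461191) = 0.067911.
z = (0.482759 − 0.565154)/0.067911 = -0.082395/0.067911 = -1.2133.
p-value = P(Z < -1.213) ≈ 0.1125. With α = 0.05, fail to reject H₀.

z = -1.2133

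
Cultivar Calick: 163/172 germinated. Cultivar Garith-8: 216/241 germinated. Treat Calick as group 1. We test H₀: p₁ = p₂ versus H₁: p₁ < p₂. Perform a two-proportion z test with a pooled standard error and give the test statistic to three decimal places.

z = 1.874

p̂₁ = 163/172 ≈ 0.947674, p̂₂ = 216/241 ≈ 0.896266.
Pooled p̂ = (163+216)/(172+241) = 379/413 = 0.917676.
SE = √(p̂(1−p̂)(1/n₁+1/n₂)) = √(0.917676·0.082324·0.00996333) = √(0.000752701) = 0.027435.
z = (0.947674 − 0.896266)/0.027435 = 0.051408/0.027435 = 1.874.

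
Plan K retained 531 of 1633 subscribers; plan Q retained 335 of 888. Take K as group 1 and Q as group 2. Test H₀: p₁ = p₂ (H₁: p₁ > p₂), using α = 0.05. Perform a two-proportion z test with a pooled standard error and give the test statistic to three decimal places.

z = -2.630

p̂₁ = 531/1633 ≈ 0.32517, p̂₂ = 335/888 ≈ 0.37725.
Pooled p̂ = (531+335)/(1633+888) = 866/2521 = 0.34351.
SE = √(p̂(1−p̂)(1/n₁+1/n₂)) = √(0.34351·0.65649·0.0017385) = √(0.000392052) = 0.01980.
z = (0.32517 − 0.37725)/0.01980 = -0.05208/0.01980 = -2.630.
p-value = P(Z > -2.630) ≈ 0.9957; since p > α = 0.05, fail to reject H₀.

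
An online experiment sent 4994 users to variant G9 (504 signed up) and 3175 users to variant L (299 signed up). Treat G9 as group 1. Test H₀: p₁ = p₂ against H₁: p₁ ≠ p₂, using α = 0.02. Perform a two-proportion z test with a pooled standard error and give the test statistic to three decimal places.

p̂₁ = 504/4994 = 0.10092, p̂₂ = 299/3175 = 0.09417.
Pooled p̂ = (504+299)/(4994+3175) = 803/8169 = 0.09830.
SE = √(p̂(1−p̂)(1/n₁+1/n₂)) = √(0.09830·0.90170·0.000515201) = √(4.56653e-05) = 0.00676.
z = (0.10092 − 0.09417)/0.00676 = 0.00675/0.00676 = 0.999.
p-value = 2·P(Z > 0.999) ≈ 0.3180. With α = 0.02, fail to reject H₀.

z = 0.999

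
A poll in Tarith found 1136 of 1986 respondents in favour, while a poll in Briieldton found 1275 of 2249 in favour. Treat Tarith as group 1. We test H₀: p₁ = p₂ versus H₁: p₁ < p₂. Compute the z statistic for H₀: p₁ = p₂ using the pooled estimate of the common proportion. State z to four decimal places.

p̂₁ = 1136/1986 = 0.572004, p̂₂ = 1275/2249 = 0.566919.
Pooled p̂ = (1136+1275)/(1986+2249) = 2411/4235 = 0.569303.
SE = √(p̂(1−p̂)(1/n₁+1/n₂)) = √(0.569303·0.430697·0.000948167) = √(0.000232488) = 0.015248.
z = (0.572004 − 0.566919)/0.015248 = 0.005085/0.015248 = 0.3335.
p-value = P(Z < 0.334) ≈ 0.6306.

z = 0.3335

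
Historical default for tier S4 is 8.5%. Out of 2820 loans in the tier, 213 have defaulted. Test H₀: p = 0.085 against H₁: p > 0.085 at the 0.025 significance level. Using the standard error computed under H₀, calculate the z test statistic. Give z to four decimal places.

p̂ = 213/2820 ≈ 0.0755319.
Standard error under H₀: √(0.085×0.915/2820) = 0.0052516.
z = (0.0755319 − 0.085)/0.0052516 = -0.0094681/0.0052516 = -1.8029.
p-value = P(Z > -1.803) ≈ 0.9643. With α = 0.025, fail to reject H₀.

z = -1.8029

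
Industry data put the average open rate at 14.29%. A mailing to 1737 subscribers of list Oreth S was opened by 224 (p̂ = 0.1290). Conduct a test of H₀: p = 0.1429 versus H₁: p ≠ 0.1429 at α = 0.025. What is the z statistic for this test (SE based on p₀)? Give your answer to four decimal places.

p̂ = 224/1737 ≈ 0.1289580.
SE = √(p₀(1−p₀)/n) = √(0.12248/1737) = 0.0083972.
z = (0.1289580 − 0.1429)/0.0083972 = -0.0139420/0.0083972 = -1.6603.
p-value = 2·P(Z > 1.660) ≈ 0.0968; since p > α = 0.025, fail to reject H₀.

z = -1.6603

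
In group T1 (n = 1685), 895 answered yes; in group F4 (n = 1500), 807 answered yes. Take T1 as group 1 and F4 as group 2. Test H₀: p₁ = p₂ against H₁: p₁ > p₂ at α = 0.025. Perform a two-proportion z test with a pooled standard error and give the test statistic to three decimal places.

z = -0.386

p̂₁ = 895/1685 ≈ 0.53116, p̂₂ = 807/1500 ≈ 0.53800.
Pooled p̂ = (895+807)/(1685+1500) = 1702/3185 = 0.53438.
SE = √(p̂(1−p̂)(1/n₁+1/n₂)) = √(0.53438·0.46562·0.00126014) = √(0.000313545) = 0.01771.
z = (0.53116 − 0.53800)/0.01771 = -0.00684/0.01771 = -0.386.
p-value = P(Z > -0.386) ≈ 0.6504, so at α = 0.025 we fail to reject H₀.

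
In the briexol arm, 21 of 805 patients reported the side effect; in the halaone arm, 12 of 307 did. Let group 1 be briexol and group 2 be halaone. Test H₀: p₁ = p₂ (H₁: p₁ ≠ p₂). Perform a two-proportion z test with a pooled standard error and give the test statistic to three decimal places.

p̂₁ = 21/805 = 0.02609, p̂₂ = 12/307 = 0.03909.
Pooled p̂ = (21+12)/(805+307) = 33/1112 = 0.02968.
SE = √(0.0287956 × 0.00449957) = 0.01138.
z = (0.02609 − 0.03909)/0.01138 = -0.01300/0.01138 = -1.142.

z = -1.142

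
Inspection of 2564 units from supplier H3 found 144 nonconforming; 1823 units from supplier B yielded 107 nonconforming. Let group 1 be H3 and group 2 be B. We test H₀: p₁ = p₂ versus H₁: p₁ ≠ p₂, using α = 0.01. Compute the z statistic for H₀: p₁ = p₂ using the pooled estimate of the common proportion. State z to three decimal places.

p̂₁ = 144/2564 = 0.056162, p̂₂ = 107/1823 = 0.058694.
Pooled p̂ = (144+107)/(2564+1823) = 251/4387 = 0.057214.
SE = √(p̂(1−p̂)(1/n₁+1/n₂)) = √(0.057214·0.942786·0.000938562) = √(5.0627e-05) = 0.007115.
z = (0.056162 − 0.058694)/0.007115 = -0.002532/0.007115 = -0.356.
p-value = 2·P(Z > 0.356) ≈ 0.7219; since p > α = 0.01, fail to reject H₀.

z = -0.356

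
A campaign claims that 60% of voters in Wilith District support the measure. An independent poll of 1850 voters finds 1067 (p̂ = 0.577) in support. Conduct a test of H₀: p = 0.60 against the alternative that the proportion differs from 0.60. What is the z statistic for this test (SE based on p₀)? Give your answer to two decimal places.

z = -2.04

p̂ = 1067/1850 = 0.5768.
Under H₀, SE = √(0.6·0.4/1850) = √(0.00012973) = 0.0114.
z = (0.5768 − 0.6)/0.0114 = -0.0232/0.0114 = -2.04.
Two-sided p-value ≈ 2·Φ(−2.041) = 0.0413.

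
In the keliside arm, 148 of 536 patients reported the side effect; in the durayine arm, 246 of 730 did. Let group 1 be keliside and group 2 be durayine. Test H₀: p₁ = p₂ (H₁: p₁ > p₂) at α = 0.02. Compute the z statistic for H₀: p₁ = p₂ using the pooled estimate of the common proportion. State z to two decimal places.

p̂₁ = 148/536 ≈ 0.27612, p̂₂ = 246/730 ≈ 0.33699.
Pooled p̂ = (148+246)/(536+730) = 394/1266 = 0.31122.
SE = √(0.214361 × 0.00323553) = 0.02634.
z = (0.27612 − 0.33699)/0.02634 = -0.06087/0.02634 = -2.31.
p-value = P(Z > -2.311) ≈ 0.9896, so at α = 0.02 we fail to reject H₀.

z = -2.31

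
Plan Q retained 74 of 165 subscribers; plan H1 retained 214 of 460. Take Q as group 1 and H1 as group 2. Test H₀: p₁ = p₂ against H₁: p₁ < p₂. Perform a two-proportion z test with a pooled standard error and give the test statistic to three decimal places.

p̂₁ = 74/165 ≈ 0.44848, p̂₂ = 214/460 ≈ 0.46522.
Pooled p̂ = (74+214)/(165+460) = 288/625 = 0.46080.
SE = √(0.248463 × 0.00823452) = 0.04523.
z = (0.44848 − 0.46522)/0.04523 = -0.01674/0.04523 = -0.370.
p-value = P(Z < -0.370) ≈ 0.3557.

z = -0.370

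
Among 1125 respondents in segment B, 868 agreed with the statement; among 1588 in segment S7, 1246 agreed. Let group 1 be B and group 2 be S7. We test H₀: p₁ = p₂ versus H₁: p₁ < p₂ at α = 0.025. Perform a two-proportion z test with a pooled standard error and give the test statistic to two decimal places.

p̂₁ = 868/1125 = 0.77156, p̂₂ = 1246/1588 = 0.78463.
Pooled p̂ = (868+1246)/(1125+1588) = 2114/2713 = 0.77921.
SE = √(0.172041 × 0.00151861) = 0.01616.
z = (0.77156 − 0.78463)/0.01616 = -0.01307/0.01616 = -0.81.
p-value = P(Z < -0.809) ≈ 0.2092; since p > α = 0.025, fail to reject H₀.

z = -0.81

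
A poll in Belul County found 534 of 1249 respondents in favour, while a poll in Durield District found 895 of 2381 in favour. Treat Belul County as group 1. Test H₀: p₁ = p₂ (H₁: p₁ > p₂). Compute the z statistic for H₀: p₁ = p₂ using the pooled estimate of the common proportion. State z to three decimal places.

z = 3.026

p̂₁ = 534/1249 ≈ 0.42754, p̂₂ = 895/2381 ≈ 0.37589.
Pooled p̂ = (534+895)/(1249+2381) = 1429/3630 = 0.39366.
SE = √(0.238693 × 0.00122063) = 0.01707.
z = (0.42754 − 0.37589)/0.01707 = 0.05165/0.01707 = 3.026.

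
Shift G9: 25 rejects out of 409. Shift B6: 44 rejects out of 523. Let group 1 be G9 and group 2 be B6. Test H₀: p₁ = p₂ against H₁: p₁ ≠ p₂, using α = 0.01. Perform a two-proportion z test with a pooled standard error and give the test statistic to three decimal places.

z = -1.331

p̂₁ = 25/409 ≈ 0.061125, p̂₂ = 44/523 ≈ 0.084130.
Pooled p̂ = (25+44)/(409+523) = 69/932 = 0.074034.
SE = √(p̂(1−p̂)(1/n₁+1/n₂)) = √(0.074034·0.925966·0.00435703) = √(0.000298689) = 0.017283.
z = (0.061125 − 0.084130)/0.017283 = -0.023005/0.017283 = -1.331.
p-value = 2·P(Z > 1.331) ≈ 0.1831. With α = 0.01, fail to reject H₀.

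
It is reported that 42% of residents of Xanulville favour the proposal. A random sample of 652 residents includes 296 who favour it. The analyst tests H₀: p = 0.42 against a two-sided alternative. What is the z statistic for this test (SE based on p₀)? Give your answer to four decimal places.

p̂ = 296/652 = 0.453988.
SE = √(p₀(1−p₀)/n) = √(0.2436/652) = 0.019329.
z = (0.453988 − 0.42)/0.019329 = 0.033988/0.019329 = 1.7584.
Two-sided p-value ≈ 2·Φ(−1.758) = 0.0787.

z = 1.7584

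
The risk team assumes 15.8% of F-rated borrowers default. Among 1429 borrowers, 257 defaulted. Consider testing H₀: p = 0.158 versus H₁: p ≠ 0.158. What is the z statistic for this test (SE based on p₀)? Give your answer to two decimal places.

p̂ = 257/1429 = 0.17985.
SE = √(p₀(1−p₀)/n) = √(0.13304/1429) = 0.00965.
z = (0.17985 − 0.158)/0.00965 = 0.02185/0.00965 = 2.26.

z = 2.26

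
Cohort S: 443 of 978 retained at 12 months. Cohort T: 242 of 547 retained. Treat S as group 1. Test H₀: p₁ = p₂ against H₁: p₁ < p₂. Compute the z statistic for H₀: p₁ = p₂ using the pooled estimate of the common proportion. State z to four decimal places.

z = 0.3973

p̂₁ = 443/978 = 0.452965, p̂₂ = 242/547 = 0.442413.
Pooled p̂ = (443+242)/(978+547) = 685/1525 = 0.449180.
SE = √(0.247417 × 0.00285065) = 0.026557.
z = (0.452965 − 0.442413)/0.026557 = 0.010552/0.026557 = 0.3973.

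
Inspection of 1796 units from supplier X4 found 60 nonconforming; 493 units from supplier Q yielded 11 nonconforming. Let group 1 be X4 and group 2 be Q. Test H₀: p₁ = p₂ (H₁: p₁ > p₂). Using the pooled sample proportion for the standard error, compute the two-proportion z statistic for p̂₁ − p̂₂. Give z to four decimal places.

p̂₁ = 60/1796 ≈ 0.0334076, p̂₂ = 11/493 ≈ 0.0223124.
Pooled p̂ = (60+11)/(1796+493) = 71/2289 = 0.0310179.
SE = √(p̂(1−p̂)(1/n₁+1/n₂)) = √(0.0310179·0.9689821·0.00258519) = √(7.77e-05) = 0.0088148.
z = (0.0334076 − 0.0223124)/0.0088148 = 0.0110952/0.0088148 = 1.2587.

z = 1.2587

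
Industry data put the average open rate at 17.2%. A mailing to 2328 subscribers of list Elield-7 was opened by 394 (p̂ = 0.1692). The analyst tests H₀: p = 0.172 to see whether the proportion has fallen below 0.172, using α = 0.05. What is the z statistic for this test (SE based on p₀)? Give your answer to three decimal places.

z = -0.352

p̂ = 394/2328 ≈ 0.169244.
Standard error under H₀: √(0.172×0.828/2328) = 0.007821.
z = (0.169244 − 0.172)/0.007821 = -0.002756/0.007821 = -0.352.
p-value = P(Z < -0.352) ≈ 0.3623; since p > α = 0.05, fail to reject H₀.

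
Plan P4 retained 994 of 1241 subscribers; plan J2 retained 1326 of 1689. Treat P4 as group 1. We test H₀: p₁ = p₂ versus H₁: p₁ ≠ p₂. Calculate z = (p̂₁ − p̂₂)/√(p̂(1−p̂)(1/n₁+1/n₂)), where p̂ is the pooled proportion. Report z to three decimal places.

p̂₁ = 994/1241 = 0.80097, p̂₂ = 1326/1689 = 0.78508.
Pooled p̂ = (994+1326)/(1241+1689) = 2320/2930 = 0.79181.
SE = √(0.164848 × 0.00139787) = 0.01518.
z = (0.80097 − 0.78508)/0.01518 = 0.01589/0.01518 = 1.047.
p-value = 2·P(Z > 1.047) ≈ 0.2953.

z = 1.047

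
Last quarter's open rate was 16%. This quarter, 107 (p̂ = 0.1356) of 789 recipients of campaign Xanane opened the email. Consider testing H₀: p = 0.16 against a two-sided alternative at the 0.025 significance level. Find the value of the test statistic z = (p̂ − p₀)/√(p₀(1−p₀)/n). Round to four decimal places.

z = -1.8684

p̂ = 107/789 ≈ 0.1356147.
Under H₀, SE = √(0.16·0.84/789) = √(0.000170342) = 0.0130515.
z = (0.1356147 − 0.16)/0.0130515 = -0.0243853/0.0130515 = -1.8684.
p-value = 2·P(Z > 1.868) ≈ 0.0617. With α = 0.025, fail to reject H₀.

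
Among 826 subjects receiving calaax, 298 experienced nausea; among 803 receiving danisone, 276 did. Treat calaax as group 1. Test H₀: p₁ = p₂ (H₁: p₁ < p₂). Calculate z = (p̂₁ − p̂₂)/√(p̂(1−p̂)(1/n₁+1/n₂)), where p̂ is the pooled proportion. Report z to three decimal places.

z = 0.721

p̂₁ = 298/826 ≈ 0.36077, p̂₂ = 276/803 ≈ 0.34371.
Pooled p̂ = (298+276)/(826+803) = 574/1629 = 0.35236.
SE = √(0.228203 × 0.00245598) = 0.02367.
z = (0.36077 − 0.34371)/0.02367 = 0.01706/0.02367 = 0.721.
p-value = P(Z < 0.721) ≈ 0.7645.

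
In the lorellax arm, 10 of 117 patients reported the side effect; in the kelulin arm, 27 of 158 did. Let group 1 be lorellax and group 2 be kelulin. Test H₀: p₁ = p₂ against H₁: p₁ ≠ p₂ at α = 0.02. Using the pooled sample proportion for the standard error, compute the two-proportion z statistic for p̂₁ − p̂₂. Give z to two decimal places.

p̂₁ = 10/117 = 0.0855, p̂₂ = 27/158 = 0.1709.
Pooled p̂ = (10+27)/(117+158) = 37/275 = 0.1345.
SE = √(p̂(1−p̂)(1/n₁+1/n₂)) = √(0.1345·0.8655·0.0148761) = √(0.00173222) = 0.0416.
z = (0.0855 − 0.1709)/0.0416 = -0.0854/0.0416 = -2.05.
Two-sided p-value ≈ 2·Φ(−2.052) = 0.0401; since p > α = 0.02, fail to reject H₀.

z = -2.05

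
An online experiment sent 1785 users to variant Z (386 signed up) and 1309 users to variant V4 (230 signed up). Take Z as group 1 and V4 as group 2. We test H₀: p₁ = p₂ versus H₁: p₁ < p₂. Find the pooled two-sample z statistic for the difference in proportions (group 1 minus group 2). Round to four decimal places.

p̂₁ = 386/1785 ≈ 0.2162465, p̂₂ = 230/1309 ≈ 0.1757066.
Pooled p̂ = (386+230)/(1785+1309) = 616/3094 = 0.1990950.
SE = √(p̂(1−p̂)(1/n₁+1/n₂)) = √(0.1990950·0.8009050·0.00132417) = √(0.000211146) = 0.0145309.
z = (0.2162465 − 0.1757066)/0.0145309 = 0.0405399/0.0145309 = 2.7899.

z = 2.7899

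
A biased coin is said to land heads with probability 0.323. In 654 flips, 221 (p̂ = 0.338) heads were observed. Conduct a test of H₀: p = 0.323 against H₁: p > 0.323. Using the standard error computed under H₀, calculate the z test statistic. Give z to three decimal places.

z = 0.816

p̂ = 221/654 ≈ 0.33792.
Standard error under H₀: √(0.323×0.677/654) = 0.01829.
z = (0.33792 − 0.323)/0.01829 = 0.01492/0.01829 = 0.816.
p-value = P(Z > 0.816) ≈ 0.2073.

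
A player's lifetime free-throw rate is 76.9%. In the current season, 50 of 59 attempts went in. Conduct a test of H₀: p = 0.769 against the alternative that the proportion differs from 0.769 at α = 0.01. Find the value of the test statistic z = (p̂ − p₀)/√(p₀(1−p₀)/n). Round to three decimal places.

p̂ = 50/59 ≈ 0.84746.
Under H₀, SE = √(0.769·0.231/59) = √(0.00301083) = 0.05487.
z = (0.84746 − 0.769)/0.05487 = 0.07846/0.05487 = 1.430.
Two-sided p-value ≈ 2·Φ(−1.430) = 0.1528; since p > α = 0.01, fail to reject H₀.

z = 1.430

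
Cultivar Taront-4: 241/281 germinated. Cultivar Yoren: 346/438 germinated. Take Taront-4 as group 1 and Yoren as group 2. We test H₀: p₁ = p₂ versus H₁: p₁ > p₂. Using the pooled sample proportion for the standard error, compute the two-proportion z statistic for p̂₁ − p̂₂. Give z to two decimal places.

z = 2.29

p̂₁ = 241/281 ≈ 0.8577, p̂₂ = 346/438 ≈ 0.7900.
Pooled p̂ = (241+346)/(281+438) = 587/719 = 0.8164.
SE = √(0.149884 × 0.00584182) = 0.0296.
z = (0.8577 − 0.7900)/0.0296 = 0.0677/0.0296 = 2.29.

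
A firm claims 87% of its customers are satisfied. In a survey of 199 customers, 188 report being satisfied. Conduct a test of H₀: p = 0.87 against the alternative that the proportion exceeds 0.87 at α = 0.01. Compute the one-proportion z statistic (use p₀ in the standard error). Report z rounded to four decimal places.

p̂ = 188/199 ≈ 0.944724.
Standard error under H₀: √(0.87×0.13/199) = 0.023840.
z = (0.944724 − 0.87)/0.023840 = 0.074724/0.023840 = 3.1344.
p-value = P(Z > 3.134) ≈ 0.0009, so at α = 0.01 we reject H₀.

z = 3.1344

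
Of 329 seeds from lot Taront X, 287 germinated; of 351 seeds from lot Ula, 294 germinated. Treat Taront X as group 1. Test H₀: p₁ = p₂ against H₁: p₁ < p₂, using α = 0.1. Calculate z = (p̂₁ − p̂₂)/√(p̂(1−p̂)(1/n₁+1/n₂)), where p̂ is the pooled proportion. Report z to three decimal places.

z = 1.283

p̂₁ = 287/329 ≈ 0.87234, p̂₂ = 294/351 ≈ 0.83761.
Pooled p̂ = (287+294)/(329+351) = 581/680 = 0.85441.
SE = √(p̂(1−p̂)(1/n₁+1/n₂)) = √(0.85441·0.14559·0.00588852) = √(0.000732486) = 0.02706.
z = (0.87234 − 0.83761)/0.02706 = 0.03473/0.02706 = 1.283.
p-value = P(Z < 1.283) ≈ 0.9003; since p > α = 0.1, fail to reject H₀.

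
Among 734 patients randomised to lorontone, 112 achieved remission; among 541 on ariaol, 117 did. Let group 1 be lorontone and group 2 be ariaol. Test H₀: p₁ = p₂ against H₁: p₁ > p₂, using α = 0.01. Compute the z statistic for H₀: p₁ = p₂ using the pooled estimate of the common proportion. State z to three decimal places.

p̂₁ = 112/734 ≈ 0.15259, p̂₂ = 117/541 ≈ 0.21627.
Pooled p̂ = (112+117)/(734+541) = 229/1275 = 0.17961.
SE = √(p̂(1−p̂)(1/n₁+1/n₂)) = √(0.17961·0.82039·0.00321083) = √(0.000473112) = 0.02175.
z = (0.15259 − 0.21627)/0.02175 = -0.06368/0.02175 = -2.928.
p-value = P(Z > -2.928) ≈ 0.9983. With α = 0.01, fail to reject H₀.

z = -2.928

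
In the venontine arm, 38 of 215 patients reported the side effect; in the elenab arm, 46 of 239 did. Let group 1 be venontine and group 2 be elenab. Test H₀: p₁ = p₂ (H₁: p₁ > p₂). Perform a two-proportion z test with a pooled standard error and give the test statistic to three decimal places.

p̂₁ = 38/215 = 0.17674, p̂₂ = 46/239 = 0.19247.
Pooled p̂ = (38+46)/(215+239) = 84/454 = 0.18502.
SE = √(0.150789 × 0.00883526) = 0.03650.
z = (0.17674 − 0.19247)/0.03650 = -0.01573/0.03650 = -0.431.
p-value = P(Z > -0.431) ≈ 0.6667.

z = -0.431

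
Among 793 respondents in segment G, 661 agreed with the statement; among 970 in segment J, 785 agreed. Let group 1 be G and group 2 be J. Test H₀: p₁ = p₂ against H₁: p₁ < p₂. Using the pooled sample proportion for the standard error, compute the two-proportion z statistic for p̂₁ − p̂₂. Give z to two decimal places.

p̂₁ = 661/793 = 0.8335, p̂₂ = 785/970 = 0.8093.
Pooled p̂ = (661+785)/(793+970) = 1446/1763 = 0.8202.
SE = √(p̂(1−p̂)(1/n₁+1/n₂)) = √(0.8202·0.1798·0.00229196) = √(0.000338011) = 0.0184.
z = (0.8335 − 0.8093)/0.0184 = 0.0242/0.0184 = 1.32.
p-value = P(Z < 1.320) ≈ 0.9066.

z = 1.32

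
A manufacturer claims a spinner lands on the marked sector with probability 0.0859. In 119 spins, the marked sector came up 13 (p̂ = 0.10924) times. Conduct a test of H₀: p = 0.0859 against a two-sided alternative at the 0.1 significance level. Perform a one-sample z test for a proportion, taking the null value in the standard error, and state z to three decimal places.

z = 0.909

p̂ = 13/119 ≈ 0.10924.
Standard error under H₀: √(0.0859×0.9141/119) = 0.02569.
z = (0.10924 − 0.0859)/0.02569 = 0.02334/0.02569 = 0.909.
Two-sided p-value ≈ 2·Φ(−0.909) = 0.3635, so at α = 0.1 we fail to reject H₀.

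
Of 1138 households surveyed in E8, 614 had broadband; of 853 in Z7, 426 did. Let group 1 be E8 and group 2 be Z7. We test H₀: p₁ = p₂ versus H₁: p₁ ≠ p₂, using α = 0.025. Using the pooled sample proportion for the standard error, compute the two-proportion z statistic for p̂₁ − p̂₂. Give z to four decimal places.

p̂₁ = 614/1138 = 0.539543, p̂₂ = 426/853 = 0.499414.
Pooled p̂ = (614+426)/(1138+853) = 1040/1991 = 0.522351.
SE = √(p̂(1−p̂)(1/n₁+1/n₂)) = √(0.522351·0.477649·0.00205107) = √(0.000511742) = 0.022622.
z = (0.539543 − 0.499414)/0.022622 = 0.040129/0.022622 = 1.7739.
p-value = 2·P(Z > 1.774) ≈ 0.0761; since p > α = 0.025, fail to reject H₀.

z = 1.7739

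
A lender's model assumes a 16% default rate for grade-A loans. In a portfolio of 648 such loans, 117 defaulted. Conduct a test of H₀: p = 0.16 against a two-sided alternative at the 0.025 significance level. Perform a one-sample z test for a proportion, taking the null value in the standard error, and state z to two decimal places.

z = 1.43

p̂ = 117/648 = 0.1806.
SE = √(p₀(1−p₀)/n) = √(0.1344/648) = 0.0144.
z = (0.1806 − 0.16)/0.0144 = 0.0206/0.0144 = 1.43.
p-value = 2·P(Z > 1.427) ≈ 0.1535. With α = 0.025, fail to reject H₀.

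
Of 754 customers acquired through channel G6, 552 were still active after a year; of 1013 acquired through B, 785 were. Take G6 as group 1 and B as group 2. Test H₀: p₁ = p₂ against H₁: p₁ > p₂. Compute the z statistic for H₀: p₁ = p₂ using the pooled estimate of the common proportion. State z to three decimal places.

p̂₁ = 552/754 ≈ 0.73210, p̂₂ = 785/1013 ≈ 0.77493.
Pooled p̂ = (552+785)/(754+1013) = 1337/1767 = 0.75665.
SE = √(0.184131 × 0.00231343) = 0.02064.
z = (0.73210 − 0.77493)/0.02064 = -0.04283/0.02064 = -2.075.

z = -2.075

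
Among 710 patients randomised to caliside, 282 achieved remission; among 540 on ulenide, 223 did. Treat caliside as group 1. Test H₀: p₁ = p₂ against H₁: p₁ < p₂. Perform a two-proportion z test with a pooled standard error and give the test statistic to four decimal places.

p̂₁ = 282/710 ≈ 0.397183, p̂₂ = 223/540 ≈ 0.412963.
Pooled p̂ = (282+223)/(710+540) = 505/1250 = 0.404000.
SE = √(p̂(1−p̂)(1/n₁+1/n₂)) = √(0.404000·0.596000·0.0032603) = √(0.000785029) = 0.028018.
z = (0.397183 − 0.412963)/0.028018 = -0.015780/0.028018 = -0.5632.
p-value = P(Z < -0.563) ≈ 0.2867.

z = -0.5632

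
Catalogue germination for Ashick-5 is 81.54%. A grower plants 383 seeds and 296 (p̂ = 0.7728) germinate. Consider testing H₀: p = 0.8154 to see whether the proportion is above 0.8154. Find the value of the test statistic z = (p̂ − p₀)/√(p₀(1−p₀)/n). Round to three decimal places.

z = -2.147

p̂ = 296/383 = 0.77285.
SE = √(p₀(1−p₀)/n) = √(0.15052/383) = 0.01982.
z = (0.77285 − 0.8154)/0.01982 = -0.04255/0.01982 = -2.147.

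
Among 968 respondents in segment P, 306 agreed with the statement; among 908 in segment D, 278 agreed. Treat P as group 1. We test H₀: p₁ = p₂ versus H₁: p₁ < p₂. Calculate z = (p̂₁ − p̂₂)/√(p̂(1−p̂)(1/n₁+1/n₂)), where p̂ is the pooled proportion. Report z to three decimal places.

z = 0.465

p̂₁ = 306/968 = 0.31612, p̂₂ = 278/908 = 0.30617.
Pooled p̂ = (306+278)/(968+908) = 584/1876 = 0.31130.
SE = √(p̂(1−p̂)(1/n₁+1/n₂)) = √(0.31130·0.68870·0.00213438) = √(0.000457595) = 0.02139.
z = (0.31612 − 0.30617)/0.02139 = 0.00995/0.02139 = 0.465.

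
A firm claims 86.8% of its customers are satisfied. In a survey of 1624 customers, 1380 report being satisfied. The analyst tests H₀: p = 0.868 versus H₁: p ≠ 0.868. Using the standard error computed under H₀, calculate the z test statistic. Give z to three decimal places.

z = -2.172

p̂ = 1380/1624 = 0.849754.
Standard error under H₀: √(0.868×0.132/1624) = 0.008400.
z = (0.849754 − 0.868)/0.008400 = -0.018246/0.008400 = -2.172.
p-value = 2·P(Z > 2.172) ≈ 0.0298.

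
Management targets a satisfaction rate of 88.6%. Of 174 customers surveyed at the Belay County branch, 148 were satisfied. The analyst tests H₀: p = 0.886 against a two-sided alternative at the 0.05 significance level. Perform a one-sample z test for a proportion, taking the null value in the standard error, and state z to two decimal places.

z = -1.47

p̂ = 148/174 ≈ 0.8506.
Standard error under H₀: √(0.886×0.114/174) = 0.0241.
z = (0.8506 − 0.886)/0.0241 = -0.0354/0.0241 = -1.47.
p-value = 2·P(Z > 1.470) ≈ 0.1415; since p > α = 0.05, fail to reject H₀.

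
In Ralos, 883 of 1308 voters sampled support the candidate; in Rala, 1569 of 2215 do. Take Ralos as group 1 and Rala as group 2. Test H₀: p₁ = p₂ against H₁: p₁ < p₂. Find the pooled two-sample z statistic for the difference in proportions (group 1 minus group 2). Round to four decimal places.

p̂₁ = 883/1308 = 0.6750765, p̂₂ = 1569/2215 = 0.7083521.
Pooled p̂ = (883+1569)/(1308+2215) = 2452/3523 = 0.6959977.
SE = √(0.211585 × 0.00121599) = 0.0160401.
z = (0.6750765 − 0.7083521)/0.0160401 = -0.0332756/0.0160401 = -2.0745.
p-value = P(Z < -2.075) ≈ 0.0190.

z = -2.0745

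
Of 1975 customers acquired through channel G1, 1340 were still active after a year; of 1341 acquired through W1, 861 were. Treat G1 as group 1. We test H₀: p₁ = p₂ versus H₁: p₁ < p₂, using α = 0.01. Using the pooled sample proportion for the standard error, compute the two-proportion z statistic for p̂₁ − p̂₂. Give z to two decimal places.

z = 2.18

p̂₁ = 1340/1975 ≈ 0.6785, p̂₂ = 861/1341 ≈ 0.6421.
Pooled p̂ = (1340+861)/(1975+1341) = 2201/3316 = 0.6638.
SE = √(p̂(1−p̂)(1/n₁+1/n₂)) = √(0.6638·0.3362·0.00125204) = √(0.000279437) = 0.0167.
z = (0.6785 − 0.6421)/0.0167 = 0.0364/0.0167 = 2.18.
p-value = P(Z < 2.179) ≈ 0.9853, so at α = 0.01 we fail to reject H₀.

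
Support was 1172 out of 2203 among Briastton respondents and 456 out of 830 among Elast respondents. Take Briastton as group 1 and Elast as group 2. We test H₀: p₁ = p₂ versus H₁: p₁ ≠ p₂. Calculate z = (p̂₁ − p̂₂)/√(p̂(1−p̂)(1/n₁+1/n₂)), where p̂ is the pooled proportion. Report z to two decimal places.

p̂₁ = 1172/2203 ≈ 0.5320, p̂₂ = 456/830 ≈ 0.5494.
Pooled p̂ = (1172+456)/(2203+830) = 1628/3033 = 0.5368.
SE = √(p̂(1−p̂)(1/n₁+1/n₂)) = √(0.5368·0.4632·0.00165875) = √(0.000412445) = 0.0203.
z = (0.5320 − 0.5494)/0.0203 = -0.0174/0.0203 = -0.86.
Two-sided p-value ≈ 2·Φ(−0.857) = 0.3917.

z = -0.86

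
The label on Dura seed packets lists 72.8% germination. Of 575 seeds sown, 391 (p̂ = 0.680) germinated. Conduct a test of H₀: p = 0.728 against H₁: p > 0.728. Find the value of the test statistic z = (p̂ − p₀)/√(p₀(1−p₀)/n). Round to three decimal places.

p̂ = 391/575 = 0.680000.
Standard error under H₀: √(0.728×0.272/575) = 0.018557.
z = (0.680000 − 0.728)/0.018557 = -0.048000/0.018557 = -2.587.
p-value = P(Z > -2.587) ≈ 0.9952.

z = -2.587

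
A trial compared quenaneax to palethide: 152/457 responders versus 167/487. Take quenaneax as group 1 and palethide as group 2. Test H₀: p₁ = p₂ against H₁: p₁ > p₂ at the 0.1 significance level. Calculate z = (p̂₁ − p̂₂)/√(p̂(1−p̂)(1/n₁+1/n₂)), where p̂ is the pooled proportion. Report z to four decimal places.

z = -0.3347

p̂₁ = 152/457 = 0.3326039, p̂₂ = 167/487 = 0.3429158.
Pooled p̂ = (152+167)/(457+487) = 319/944 = 0.3379237.
SE = √(0.223731 × 0.00424157) = 0.0308054.
z = (0.3326039 − 0.3429158)/0.0308054 = -0.0103119/0.0308054 = -0.3347.
p-value = P(Z > -0.335) ≈ 0.6311, so at α = 0.1 we fail to reject H₀.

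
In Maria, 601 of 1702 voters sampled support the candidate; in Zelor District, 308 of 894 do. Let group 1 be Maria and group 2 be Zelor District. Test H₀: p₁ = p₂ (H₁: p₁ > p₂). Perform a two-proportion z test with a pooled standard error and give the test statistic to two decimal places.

z = 0.44

p̂₁ = 601/1702 ≈ 0.3531, p̂₂ = 308/894 ≈ 0.3445.
Pooled p̂ = (601+308)/(1702+894) = 909/2596 = 0.3502.
SE = √(p̂(1−p̂)(1/n₁+1/n₂)) = √(0.3502·0.6498·0.00170611) = √(0.000388219) = 0.0197.
z = (0.3531 − 0.3445)/0.0197 = 0.0086/0.0197 = 0.44.
p-value = P(Z > 0.436) ≈ 0.3313.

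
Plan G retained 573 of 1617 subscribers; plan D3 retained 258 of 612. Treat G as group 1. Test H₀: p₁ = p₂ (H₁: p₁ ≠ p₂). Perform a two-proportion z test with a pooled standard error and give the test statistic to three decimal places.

z = -2.929

p̂₁ = 573/1617 = 0.35436, p̂₂ = 258/612 = 0.42157.
Pooled p̂ = (573+258)/(1617+612) = 831/2229 = 0.37281.
SE = √(p̂(1−p̂)(1/n₁+1/n₂)) = √(0.37281·0.62719·0.00225242) = √(0.000526668) = 0.02295.
z = (0.35436 − 0.42157)/0.02295 = -0.06721/0.02295 = -2.929.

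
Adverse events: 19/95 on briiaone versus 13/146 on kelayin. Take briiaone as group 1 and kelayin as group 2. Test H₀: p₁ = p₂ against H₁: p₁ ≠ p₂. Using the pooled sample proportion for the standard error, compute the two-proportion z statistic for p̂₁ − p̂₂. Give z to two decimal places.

z = 2.48

p̂₁ = 19/95 = 0.2000, p̂₂ = 13/146 = 0.0890.
Pooled p̂ = (19+13)/(95+146) = 32/241 = 0.1328.
SE = √(0.11515 × 0.0173756) = 0.0447.
z = (0.2000 − 0.0890)/0.0447 = 0.1110/0.0447 = 2.48.
Two-sided p-value ≈ 2·Φ(−2.481) = 0.0131.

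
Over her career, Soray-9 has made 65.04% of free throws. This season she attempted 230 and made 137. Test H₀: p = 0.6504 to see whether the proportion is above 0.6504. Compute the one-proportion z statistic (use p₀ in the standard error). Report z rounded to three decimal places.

p̂ = 137/230 ≈ 0.59565.
SE = √(p₀(1−p₀)/n) = √(0.22738/230) = 0.03144.
z = (0.59565 − 0.6504)/0.03144 = -0.05475/0.03144 = -1.741.
p-value = P(Z > -1.741) ≈ 0.9592.

z = -1.741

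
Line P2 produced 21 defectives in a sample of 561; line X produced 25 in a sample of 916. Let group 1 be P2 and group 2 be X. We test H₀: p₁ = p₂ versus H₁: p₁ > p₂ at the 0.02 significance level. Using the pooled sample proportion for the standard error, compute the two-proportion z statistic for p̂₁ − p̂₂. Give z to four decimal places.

p̂₁ = 21/561 ≈ 0.0374332, p̂₂ = 25/916 ≈ 0.0272926.
Pooled p̂ = (21+25)/(561+916) = 46/1477 = 0.0311442.
SE = √(p̂(1−p̂)(1/n₁+1/n₂)) = √(0.0311442·0.9688558·0.00287423) = √(8.67279e-05) = 0.0093128.
z = (0.0374332 − 0.0272926)/0.0093128 = 0.0101406/0.0093128 = 1.0889.
p-value = P(Z > 1.089) ≈ 0.1381, so at α = 0.02 we fail to reject H₀.

z = 1.0889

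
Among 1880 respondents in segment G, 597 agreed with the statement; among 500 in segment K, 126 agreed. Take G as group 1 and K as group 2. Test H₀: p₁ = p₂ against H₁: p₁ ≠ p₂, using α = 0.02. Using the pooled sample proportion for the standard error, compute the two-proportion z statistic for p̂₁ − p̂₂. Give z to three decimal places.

z = 2.833

p̂₁ = 597/1880 = 0.31755, p̂₂ = 126/500 = 0.25200.
Pooled p̂ = (597+126)/(1880+500) = 723/2380 = 0.30378.
SE = √(p̂(1−p̂)(1/n₁+1/n₂)) = √(0.30378·0.69622·0.00253191) = √(0.000535496) = 0.02314.
z = (0.31755 − 0.25200)/0.02314 = 0.06555/0.02314 = 2.833.
p-value = 2·P(Z > 2.833) ≈ 0.0046, so at α = 0.02 we reject H₀.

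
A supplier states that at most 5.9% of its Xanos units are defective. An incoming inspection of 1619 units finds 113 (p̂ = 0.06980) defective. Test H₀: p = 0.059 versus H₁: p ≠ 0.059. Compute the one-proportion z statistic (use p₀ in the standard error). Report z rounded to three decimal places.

z = 1.844

p̂ = 113/1619 = 0.069796.
Standard error under H₀: √(0.059×0.941/1619) = 0.005856.
z = (0.069796 − 0.059)/0.005856 = 0.010796/0.005856 = 1.844.
p-value = 2·P(Z > 1.844) ≈ 0.0652.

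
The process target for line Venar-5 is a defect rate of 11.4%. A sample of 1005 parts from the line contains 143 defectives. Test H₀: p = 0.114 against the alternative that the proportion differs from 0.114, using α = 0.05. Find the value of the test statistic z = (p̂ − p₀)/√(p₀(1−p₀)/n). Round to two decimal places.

z = 2.82

p̂ = 143/1005 = 0.14229.
SE = √(p₀(1−p₀)/n) = √(0.101/1005) = 0.01003.
z = (0.14229 − 0.114)/0.01003 = 0.02829/0.01003 = 2.82.
Two-sided p-value ≈ 2·Φ(−2.822) = 0.0048. With α = 0.05, reject H₀.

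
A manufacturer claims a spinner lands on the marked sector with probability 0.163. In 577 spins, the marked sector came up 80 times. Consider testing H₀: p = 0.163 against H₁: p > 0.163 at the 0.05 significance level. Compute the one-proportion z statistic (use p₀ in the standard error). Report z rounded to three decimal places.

p̂ = 80/577 = 0.138648.
Standard error under H₀: √(0.163×0.837/577) = 0.015377.
z = (0.138648 − 0.163)/0.015377 = -0.024352/0.015377 = -1.584.
p-value = P(Z > -1.584) ≈ 0.9434. With α = 0.05, fail to reject H₀.

z = -1.584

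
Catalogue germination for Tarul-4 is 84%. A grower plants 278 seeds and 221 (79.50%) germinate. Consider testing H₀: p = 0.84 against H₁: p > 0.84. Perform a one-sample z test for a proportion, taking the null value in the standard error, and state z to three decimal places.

p̂ = 221/278 = 0.79496.
Standard error under H₀: √(0.84×0.16/278) = 0.02199.
z = (0.79496 − 0.84)/0.02199 = -0.04504/0.02199 = -2.048.

z = -2.048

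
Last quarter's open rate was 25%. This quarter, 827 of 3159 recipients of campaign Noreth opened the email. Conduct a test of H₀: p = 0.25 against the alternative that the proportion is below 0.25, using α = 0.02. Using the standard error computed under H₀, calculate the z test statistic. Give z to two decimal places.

p̂ = 827/3159 = 0.2618.
SE = √(p₀(1−p₀)/n) = √(0.1875/3159) = 0.0077.
z = (0.2618 − 0.25)/0.0077 = 0.0118/0.0077 = 1.53.
p-value = P(Z < 1.531) ≈ 0.9371. With α = 0.02, fail to reject H₀.

z = 1.53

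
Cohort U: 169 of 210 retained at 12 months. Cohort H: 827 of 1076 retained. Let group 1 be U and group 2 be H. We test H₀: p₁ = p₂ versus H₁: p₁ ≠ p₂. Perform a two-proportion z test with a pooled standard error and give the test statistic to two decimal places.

p̂₁ = 169/210 = 0.8048, p̂₂ = 827/1076 = 0.7686.
Pooled p̂ = (169+827)/(210+1076) = 996/1286 = 0.7745.
SE = √(0.174653 × 0.00569127) = 0.0315.
z = (0.8048 − 0.7686)/0.0315 = 0.0362/0.0315 = 1.15.
p-value = 2·P(Z > 1.147) ≈ 0.2512.

z = 1.15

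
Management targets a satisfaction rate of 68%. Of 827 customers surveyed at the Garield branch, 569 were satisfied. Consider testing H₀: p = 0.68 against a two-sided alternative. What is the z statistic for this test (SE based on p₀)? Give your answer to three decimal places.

z = 0.495

p̂ = 569/827 ≈ 0.68803.
Standard error under H₀: √(0.68×0.32/827) = 0.01622.
z = (0.68803 − 0.68)/0.01622 = 0.00803/0.01622 = 0.495.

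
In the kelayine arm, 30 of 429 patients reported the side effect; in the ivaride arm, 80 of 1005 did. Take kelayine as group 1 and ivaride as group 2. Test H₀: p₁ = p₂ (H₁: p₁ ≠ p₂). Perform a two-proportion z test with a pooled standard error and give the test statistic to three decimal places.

z = -0.630

p̂₁ = 30/429 = 0.06993, p̂₂ = 80/1005 = 0.07960.
Pooled p̂ = (30+80)/(429+1005) = 110/1434 = 0.07671.
SE = √(p̂(1−p̂)(1/n₁+1/n₂)) = √(0.07671·0.92329·0.00332603) = √(0.000235564) = 0.01535.
z = (0.06993 − 0.07960)/0.01535 = -0.00967/0.01535 = -0.630.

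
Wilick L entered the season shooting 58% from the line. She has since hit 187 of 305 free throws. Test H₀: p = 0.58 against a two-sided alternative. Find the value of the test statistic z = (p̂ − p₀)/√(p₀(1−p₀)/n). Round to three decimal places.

p̂ = 187/305 = 0.61311.
Standard error under H₀: √(0.58×0.42/305) = 0.02826.
z = (0.61311 − 0.58)/0.02826 = 0.03311/0.02826 = 1.172.
Two-sided p-value ≈ 2·Φ(−1.172) = 0.2413.

z = 1.172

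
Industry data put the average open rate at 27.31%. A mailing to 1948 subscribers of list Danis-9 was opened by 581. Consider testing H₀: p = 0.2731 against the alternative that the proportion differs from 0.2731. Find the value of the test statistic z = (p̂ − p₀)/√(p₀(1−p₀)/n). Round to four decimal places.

p̂ = 581/1948 ≈ 0.298255.
Under H₀, SE = √(0.2731·0.7269/1948) = √(0.000101908) = 0.010095.
z = (0.298255 − 0.2731)/0.010095 = 0.025155/0.010095 = 2.4918.
Two-sided p-value ≈ 2·Φ(−2.492) = 0.0127.

z = 2.4918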